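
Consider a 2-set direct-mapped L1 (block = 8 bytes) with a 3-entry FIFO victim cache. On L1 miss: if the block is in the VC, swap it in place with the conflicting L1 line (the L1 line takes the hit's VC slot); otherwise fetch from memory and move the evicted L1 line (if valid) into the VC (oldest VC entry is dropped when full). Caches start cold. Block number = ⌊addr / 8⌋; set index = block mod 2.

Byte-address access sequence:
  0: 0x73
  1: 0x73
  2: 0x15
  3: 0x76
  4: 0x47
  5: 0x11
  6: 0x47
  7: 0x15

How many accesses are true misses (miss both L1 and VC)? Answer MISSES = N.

MISSES = 3

  [0] addr=0x73 blk=14 s=0: MISS | VC []
  [1] addr=0x73 blk=14 s=0: L1-HIT | VC []
  [2] addr=0x15 blk=2 s=0: MISS | VC [14]
  [3] addr=0x76 blk=14 s=0: VC-HIT | VC [2]
  [4] addr=0x47 blk=8 s=0: MISS | VC [2, 14]
  [5] addr=0x11 blk=2 s=0: VC-HIT | VC [8, 14]
  [6] addr=0x47 blk=8 s=0: VC-HIT | VC [2, 14]
  [7] addr=0x15 blk=2 s=0: VC-HIT | VC [8, 14]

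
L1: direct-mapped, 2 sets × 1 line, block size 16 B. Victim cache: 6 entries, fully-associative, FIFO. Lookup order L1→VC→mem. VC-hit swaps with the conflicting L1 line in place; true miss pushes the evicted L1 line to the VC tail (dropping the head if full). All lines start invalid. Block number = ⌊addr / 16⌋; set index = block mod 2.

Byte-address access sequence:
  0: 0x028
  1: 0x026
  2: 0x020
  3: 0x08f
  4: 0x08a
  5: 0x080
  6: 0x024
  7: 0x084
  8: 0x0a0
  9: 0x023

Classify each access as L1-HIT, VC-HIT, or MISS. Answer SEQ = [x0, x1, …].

0: 0x28 (blk 2, set 0) → MISS  vc=[]
1: 0x26 (blk 2, set 0) → L1-HIT  vc=[]
2: 0x20 (blk 2, set 0) → L1-HIT  vc=[]
3: 0x8f (blk 8, set 0) → MISS  vc=[2]
4: 0x8a (blk 8, set 0) → L1-HIT  vc=[2]
5: 0x80 (blk 8, set 0) → L1-HIT  vc=[2]
6: 0x24 (blk 2, set 0) → VC-HIT  vc=[8]
7: 0x84 (blk 8, set 0) → VC-HIT  vc=[2]
8: 0xa0 (blk 10, set 0) → MISS  vc=[2, 8]
9: 0x23 (blk 2, set 0) → VC-HIT  vc=[10, 8]

SEQ = [MISS, L1-HIT, L1-HIT, MISS, L1-HIT, L1-HIT, VC-HIT, VC-HIT, MISS, VC-HIT]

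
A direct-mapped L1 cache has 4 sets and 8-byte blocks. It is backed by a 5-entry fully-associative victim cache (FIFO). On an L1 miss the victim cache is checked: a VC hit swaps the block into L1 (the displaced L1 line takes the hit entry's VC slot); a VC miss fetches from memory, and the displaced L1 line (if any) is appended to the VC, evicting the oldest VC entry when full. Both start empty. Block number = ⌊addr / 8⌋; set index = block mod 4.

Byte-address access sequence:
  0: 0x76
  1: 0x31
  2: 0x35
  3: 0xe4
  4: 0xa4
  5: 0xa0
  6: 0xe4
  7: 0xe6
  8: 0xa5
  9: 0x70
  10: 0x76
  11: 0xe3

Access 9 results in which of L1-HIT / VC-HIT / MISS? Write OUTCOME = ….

OUTCOME = VC-HIT

  [0] addr=0x76 blk=14 s=2: MISS | VC []
  [1] addr=0x31 blk=6 s=2: MISS | VC [14]
  [2] addr=0x35 blk=6 s=2: L1-HIT | VC [14]
  [3] addr=0xe4 blk=28 s=0: MISS | VC [14]
  [4] addr=0xa4 blk=20 s=0: MISS | VC [14, 28]
  [5] addr=0xa0 blk=20 s=0: L1-HIT | VC [14, 28]
  [6] addr=0xe4 blk=28 s=0: VC-HIT | VC [14, 20]
  [7] addr=0xe6 blk=28 s=0: L1-HIT | VC [14, 20]
  [8] addr=0xa5 blk=20 s=0: VC-HIT | VC [14, 28]
  [9] addr=0x70 blk=14 s=2: VC-HIT | VC [6, 28]
  [10] addr=0x76 blk=14 s=2: L1-HIT | VC [6, 28]
  [11] addr=0xe3 blk=28 s=0: VC-HIT | VC [6, 20]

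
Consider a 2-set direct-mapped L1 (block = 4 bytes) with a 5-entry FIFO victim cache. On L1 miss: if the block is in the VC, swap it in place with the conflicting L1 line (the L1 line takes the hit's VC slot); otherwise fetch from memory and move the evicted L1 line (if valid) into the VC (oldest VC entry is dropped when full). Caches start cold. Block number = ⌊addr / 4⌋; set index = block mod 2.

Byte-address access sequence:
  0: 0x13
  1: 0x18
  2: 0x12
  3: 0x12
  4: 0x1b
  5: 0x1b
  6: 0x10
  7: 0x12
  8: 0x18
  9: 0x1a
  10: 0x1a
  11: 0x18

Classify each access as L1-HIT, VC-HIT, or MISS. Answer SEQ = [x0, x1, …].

0: 0x13 (blk 4, set 0) → MISS  vc=[]
1: 0x18 (blk 6, set 0) → MISS  vc=[4]
2: 0x12 (blk 4, set 0) → VC-HIT  vc=[6]
3: 0x12 (blk 4, set 0) → L1-HIT  vc=[6]
4: 0x1b (blk 6, set 0) → VC-HIT  vc=[4]
5: 0x1b (blk 6, set 0) → L1-HIT  vc=[4]
6: 0x10 (blk 4, set 0) → VC-HIT  vc=[6]
7: 0x12 (blk 4, set 0) → L1-HIT  vc=[6]
8: 0x18 (blk 6, set 0) → VC-HIT  vc=[4]
9: 0x1a (blk 6, set 0) → L1-HIT  vc=[4]
10: 0x1a (blk 6, set 0) → L1-HIT  vc=[4]
11: 0x18 (blk 6, set 0) → L1-HIT  vc=[4]

SEQ = [MISS, MISS, VC-HIT, L1-HIT, VC-HIT, L1-HIT, VC-HIT, L1-HIT, VC-HIT, L1-HIT, L1-HIT, L1-HIT]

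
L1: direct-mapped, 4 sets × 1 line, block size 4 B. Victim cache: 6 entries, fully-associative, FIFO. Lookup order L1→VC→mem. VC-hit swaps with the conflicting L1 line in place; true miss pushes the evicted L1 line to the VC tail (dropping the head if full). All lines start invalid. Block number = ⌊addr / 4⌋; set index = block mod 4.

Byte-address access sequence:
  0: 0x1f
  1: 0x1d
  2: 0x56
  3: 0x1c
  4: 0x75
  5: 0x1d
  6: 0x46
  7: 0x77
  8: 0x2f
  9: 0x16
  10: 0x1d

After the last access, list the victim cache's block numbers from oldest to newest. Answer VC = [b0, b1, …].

VC = [21, 17, 11, 29]

0: 0x1f (blk 7, set 3) → MISS  vc=[]
1: 0x1d (blk 7, set 3) → L1-HIT  vc=[]
2: 0x56 (blk 21, set 1) → MISS  vc=[]
3: 0x1c (blk 7, set 3) → L1-HIT  vc=[]
4: 0x75 (blk 29, set 1) → MISS  vc=[21]
5: 0x1d (blk 7, set 3) → L1-HIT  vc=[21]
6: 0x46 (blk 17, set 1) → MISS  vc=[21, 29]
7: 0x77 (blk 29, set 1) → VC-HIT  vc=[21, 17]
8: 0x2f (blk 11, set 3) → MISS  vc=[21, 17, 7]
9: 0x16 (blk 5, set 1) → MISS  vc=[21, 17, 7, 29]
10: 0x1d (blk 7, set 3) → VC-HIT  vc=[21, 17, 11, 29]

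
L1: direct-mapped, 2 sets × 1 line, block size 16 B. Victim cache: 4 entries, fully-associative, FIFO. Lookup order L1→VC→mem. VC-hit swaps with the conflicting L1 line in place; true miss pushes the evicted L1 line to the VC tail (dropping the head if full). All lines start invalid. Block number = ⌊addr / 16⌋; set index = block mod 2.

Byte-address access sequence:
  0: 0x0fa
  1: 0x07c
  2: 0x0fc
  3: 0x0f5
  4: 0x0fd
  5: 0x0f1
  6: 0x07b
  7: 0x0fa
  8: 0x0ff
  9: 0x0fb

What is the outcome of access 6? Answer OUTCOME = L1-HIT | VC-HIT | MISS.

0: 0xfa (blk 15, set 1) → MISS  vc=[]
1: 0x7c (blk 7, set 1) → MISS  vc=[15]
2: 0xfc (blk 15, set 1) → VC-HIT  vc=[7]
3: 0xf5 (blk 15, set 1) → L1-HIT  vc=[7]
4: 0xfd (blk 15, set 1) → L1-HIT  vc=[7]
5: 0xf1 (blk 15, set 1) → L1-HIT  vc=[7]
6: 0x7b (blk 7, set 1) → VC-HIT  vc=[15]
7: 0xfa (blk 15, set 1) → VC-HIT  vc=[7]
8: 0xff (blk 15, set 1) → L1-HIT  vc=[7]
9: 0xfb (blk 15, set 1) → L1-HIT  vc=[7]

OUTCOME = VC-HIT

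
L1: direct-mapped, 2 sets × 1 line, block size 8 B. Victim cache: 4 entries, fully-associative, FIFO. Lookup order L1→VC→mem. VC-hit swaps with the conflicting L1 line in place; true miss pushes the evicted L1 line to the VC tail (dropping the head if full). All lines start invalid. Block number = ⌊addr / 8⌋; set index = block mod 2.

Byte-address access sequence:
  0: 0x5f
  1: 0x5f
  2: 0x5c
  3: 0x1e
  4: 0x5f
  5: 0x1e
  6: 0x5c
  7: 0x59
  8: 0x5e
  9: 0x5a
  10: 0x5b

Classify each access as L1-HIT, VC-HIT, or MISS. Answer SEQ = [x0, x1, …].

  [0] addr=0x5f blk=11 s=1: MISS | VC []
  [1] addr=0x5f blk=11 s=1: L1-HIT | VC []
  [2] addr=0x5c blk=11 s=1: L1-HIT | VC []
  [3] addr=0x1e blk=3 s=1: MISS | VC [11]
  [4] addr=0x5f blk=11 s=1: VC-HIT | VC [3]
  [5] addr=0x1e blk=3 s=1: VC-HIT | VC [11]
  [6] addr=0x5c blk=11 s=1: VC-HIT | VC [3]
  [7] addr=0x59 blk=11 s=1: L1-HIT | VC [3]
  [8] addr=0x5e blk=11 s=1: L1-HIT | VC [3]
  [9] addr=0x5a blk=11 s=1: L1-HIT | VC [3]
  [10] addr=0x5b blk=11 s=1: L1-HIT | VC [3]

SEQ = [MISS, L1-HIT, L1-HIT, MISS, VC-HIT, VC-HIT, VC-HIT, L1-HIT, L1-HIT, L1-HIT, L1-HIT]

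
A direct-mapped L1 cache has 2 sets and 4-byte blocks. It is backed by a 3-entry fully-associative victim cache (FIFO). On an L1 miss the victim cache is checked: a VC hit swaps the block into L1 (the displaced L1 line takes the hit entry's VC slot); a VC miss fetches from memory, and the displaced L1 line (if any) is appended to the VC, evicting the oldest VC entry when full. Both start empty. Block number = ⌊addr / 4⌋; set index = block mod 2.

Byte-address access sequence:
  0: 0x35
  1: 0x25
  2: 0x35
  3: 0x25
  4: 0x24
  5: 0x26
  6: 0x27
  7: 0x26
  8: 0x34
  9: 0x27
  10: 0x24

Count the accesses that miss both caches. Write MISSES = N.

#0 0x35→b13/s1 MISS; vc=[]
#1 0x25→b9/s1 MISS; vc=[13]
#2 0x35→b13/s1 VC-HIT; vc=[9]
#3 0x25→b9/s1 VC-HIT; vc=[13]
#4 0x24→b9/s1 L1-HIT; vc=[13]
#5 0x26→b9/s1 L1-HIT; vc=[13]
#6 0x27→b9/s1 L1-HIT; vc=[13]
#7 0x26→b9/s1 L1-HIT; vc=[13]
#8 0x34→b13/s1 VC-HIT; vc=[9]
#9 0x27→b9/s1 VC-HIT; vc=[13]
#10 0x24→b9/s1 L1-HIT; vc=[13]

MISSES = 2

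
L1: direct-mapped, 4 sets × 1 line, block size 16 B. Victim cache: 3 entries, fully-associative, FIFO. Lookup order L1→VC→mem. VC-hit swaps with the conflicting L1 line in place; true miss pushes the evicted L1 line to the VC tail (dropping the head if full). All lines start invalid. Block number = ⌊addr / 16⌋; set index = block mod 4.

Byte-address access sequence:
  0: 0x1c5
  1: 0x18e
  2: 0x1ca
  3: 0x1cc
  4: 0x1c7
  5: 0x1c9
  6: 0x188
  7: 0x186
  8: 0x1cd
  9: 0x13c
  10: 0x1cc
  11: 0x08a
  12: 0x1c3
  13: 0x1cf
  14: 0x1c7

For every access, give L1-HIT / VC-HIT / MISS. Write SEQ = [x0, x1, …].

0: 0x1c5 (blk 28, set 0) → MISS  vc=[]
1: 0x18e (blk 24, set 0) → MISS  vc=[28]
2: 0x1ca (blk 28, set 0) → VC-HIT  vc=[24]
3: 0x1cc (blk 28, set 0) → L1-HIT  vc=[24]
4: 0x1c7 (blk 28, set 0) → L1-HIT  vc=[24]
5: 0x1c9 (blk 28, set 0) → L1-HIT  vc=[24]
6: 0x188 (blk 24, set 0) → VC-HIT  vc=[28]
7: 0x186 (blk 24, set 0) → L1-HIT  vc=[28]
8: 0x1cd (blk 28, set 0) → VC-HIT  vc=[24]
9: 0x13c (blk 19, set 3) → MISS  vc=[24]
10: 0x1cc (blk 28, set 0) → L1-HIT  vc=[24]
11: 0x8a (blk 8, set 0) → MISS  vc=[24, 28]
12: 0x1c3 (blk 28, set 0) → VC-HIT  vc=[24, 8]
13: 0x1cf (blk 28, set 0) → L1-HIT  vc=[24, 8]
14: 0x1c7 (blk 28, set 0) → L1-HIT  vc=[24, 8]

SEQ = [MISS, MISS, VC-HIT, L1-HIT, L1-HIT, L1-HIT, VC-HIT, L1-HIT, VC-HIT, MISS, L1-HIT, MISS, VC-HIT, L1-HIT, L1-HIT]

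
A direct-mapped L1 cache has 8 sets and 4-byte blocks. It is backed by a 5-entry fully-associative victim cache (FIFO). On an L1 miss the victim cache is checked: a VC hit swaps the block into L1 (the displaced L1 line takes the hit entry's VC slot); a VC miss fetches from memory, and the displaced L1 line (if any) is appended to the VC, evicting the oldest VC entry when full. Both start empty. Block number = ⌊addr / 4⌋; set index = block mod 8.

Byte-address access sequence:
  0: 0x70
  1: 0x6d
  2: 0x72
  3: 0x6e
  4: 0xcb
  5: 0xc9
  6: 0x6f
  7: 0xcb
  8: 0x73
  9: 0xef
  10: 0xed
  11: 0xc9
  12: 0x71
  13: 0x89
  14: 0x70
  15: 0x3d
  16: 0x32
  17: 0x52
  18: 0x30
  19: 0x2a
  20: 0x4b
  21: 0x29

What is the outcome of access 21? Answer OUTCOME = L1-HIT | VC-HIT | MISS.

OUTCOME = VC-HIT

  [0] addr=0x70 blk=28 s=4: MISS | VC []
  [1] addr=0x6d blk=27 s=3: MISS | VC []
  [2] addr=0x72 blk=28 s=4: L1-HIT | VC []
  [3] addr=0x6e blk=27 s=3: L1-HIT | VC []
  [4] addr=0xcb blk=50 s=2: MISS | VC []
  [5] addr=0xc9 blk=50 s=2: L1-HIT | VC []
  [6] addr=0x6f blk=27 s=3: L1-HIT | VC []
  [7] addr=0xcb blk=50 s=2: L1-HIT | VC []
  [8] addr=0x73 blk=28 s=4: L1-HIT | VC []
  [9] addr=0xef blk=59 s=3: MISS | VC [27]
  [10] addr=0xed blk=59 s=3: L1-HIT | VC [27]
  [11] addr=0xc9 blk=50 s=2: L1-HIT | VC [27]
  [12] addr=0x71 blk=28 s=4: L1-HIT | VC [27]
  [13] addr=0x89 blk=34 s=2: MISS | VC [27, 50]
  [14] addr=0x70 blk=28 s=4: L1-HIT | VC [27, 50]
  [15] addr=0x3d blk=15 s=7: MISS | VC [27, 50]
  [16] addr=0x32 blk=12 s=4: MISS | VC [27, 50, 28]
  [17] addr=0x52 blk=20 s=4: MISS | VC [27, 50, 28, 12]
  [18] addr=0x30 blk=12 s=4: VC-HIT | VC [27, 50, 28, 20]
  [19] addr=0x2a blk=10 s=2: MISS | VC [27, 50, 28, 20, 34]
  [20] addr=0x4b blk=18 s=2: MISS | VC [50, 28, 20, 34, 10]
  [21] addr=0x29 blk=10 s=2: VC-HIT | VC [50, 28, 20, 34, 18]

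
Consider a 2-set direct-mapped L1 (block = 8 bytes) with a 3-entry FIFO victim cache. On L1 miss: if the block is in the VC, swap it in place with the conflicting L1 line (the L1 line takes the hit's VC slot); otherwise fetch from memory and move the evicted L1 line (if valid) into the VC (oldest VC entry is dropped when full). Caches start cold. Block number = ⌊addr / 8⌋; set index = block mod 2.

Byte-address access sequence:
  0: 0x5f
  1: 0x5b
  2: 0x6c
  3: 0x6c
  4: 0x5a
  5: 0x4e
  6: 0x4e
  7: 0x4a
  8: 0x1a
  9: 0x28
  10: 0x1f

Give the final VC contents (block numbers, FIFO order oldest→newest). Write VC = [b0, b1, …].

0: 0x5f (blk 11, set 1) → MISS  vc=[]
1: 0x5b (blk 11, set 1) → L1-HIT  vc=[]
2: 0x6c (blk 13, set 1) → MISS  vc=[11]
3: 0x6c (blk 13, set 1) → L1-HIT  vc=[11]
4: 0x5a (blk 11, set 1) → VC-HIT  vc=[13]
5: 0x4e (blk 9, set 1) → MISS  vc=[13, 11]
6: 0x4e (blk 9, set 1) → L1-HIT  vc=[13, 11]
7: 0x4a (blk 9, set 1) → L1-HIT  vc=[13, 11]
8: 0x1a (blk 3, set 1) → MISS  vc=[13, 11, 9]
9: 0x28 (blk 5, set 1) → MISS  vc=[11, 9, 3]
10: 0x1f (blk 3, set 1) → VC-HIT  vc=[11, 9, 5]

VC = [11, 9, 5]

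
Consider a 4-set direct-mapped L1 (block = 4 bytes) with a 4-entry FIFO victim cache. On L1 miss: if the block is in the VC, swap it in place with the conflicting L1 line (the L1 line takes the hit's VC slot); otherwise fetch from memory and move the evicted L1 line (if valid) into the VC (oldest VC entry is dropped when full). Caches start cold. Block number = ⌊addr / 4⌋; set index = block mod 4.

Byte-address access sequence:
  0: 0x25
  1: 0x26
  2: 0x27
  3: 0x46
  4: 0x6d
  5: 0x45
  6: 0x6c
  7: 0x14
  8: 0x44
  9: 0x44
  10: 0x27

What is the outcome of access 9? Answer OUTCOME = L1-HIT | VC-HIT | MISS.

  [0] addr=0x25 blk=9 s=1: MISS | VC []
  [1] addr=0x26 blk=9 s=1: L1-HIT | VC []
  [2] addr=0x27 blk=9 s=1: L1-HIT | VC []
  [3] addr=0x46 blk=17 s=1: MISS | VC [9]
  [4] addr=0x6d blk=27 s=3: MISS | VC [9]
  [5] addr=0x45 blk=17 s=1: L1-HIT | VC [9]
  [6] addr=0x6c blk=27 s=3: L1-HIT | VC [9]
  [7] addr=0x14 blk=5 s=1: MISS | VC [9, 17]
  [8] addr=0x44 blk=17 s=1: VC-HIT | VC [9, 5]
  [9] addr=0x44 blk=17 s=1: L1-HIT | VC [9, 5]
  [10] addr=0x27 blk=9 s=1: VC-HIT | VC [17, 5]

OUTCOME = L1-HIT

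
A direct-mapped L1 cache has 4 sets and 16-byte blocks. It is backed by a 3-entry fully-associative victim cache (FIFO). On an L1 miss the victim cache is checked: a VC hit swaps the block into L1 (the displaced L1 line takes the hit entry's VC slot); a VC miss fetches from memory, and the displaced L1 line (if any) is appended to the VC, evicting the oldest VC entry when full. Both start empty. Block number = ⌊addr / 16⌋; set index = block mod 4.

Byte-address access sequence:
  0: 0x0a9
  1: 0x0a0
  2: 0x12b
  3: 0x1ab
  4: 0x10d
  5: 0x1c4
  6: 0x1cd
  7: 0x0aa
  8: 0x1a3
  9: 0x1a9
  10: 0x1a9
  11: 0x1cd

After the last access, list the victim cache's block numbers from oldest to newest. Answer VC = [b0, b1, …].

VC = [10, 18, 16]

#0 0xa9→b10/s2 MISS; vc=[]
#1 0xa0→b10/s2 L1-HIT; vc=[]
#2 0x12b→b18/s2 MISS; vc=[10]
#3 0x1ab→b26/s2 MISS; vc=[10,18]
#4 0x10d→b16/s0 MISS; vc=[10,18]
#5 0x1c4→b28/s0 MISS; vc=[10,18,16]
#6 0x1cd→b28/s0 L1-HIT; vc=[10,18,16]
#7 0xaa→b10/s2 VC-HIT; vc=[26,18,16]
#8 0x1a3→b26/s2 VC-HIT; vc=[10,18,16]
#9 0x1a9→b26/s2 L1-HIT; vc=[10,18,16]
#10 0x1a9→b26/s2 L1-HIT; vc=[10,18,16]
#11 0x1cd→b28/s0 L1-HIT; vc=[10,18,16]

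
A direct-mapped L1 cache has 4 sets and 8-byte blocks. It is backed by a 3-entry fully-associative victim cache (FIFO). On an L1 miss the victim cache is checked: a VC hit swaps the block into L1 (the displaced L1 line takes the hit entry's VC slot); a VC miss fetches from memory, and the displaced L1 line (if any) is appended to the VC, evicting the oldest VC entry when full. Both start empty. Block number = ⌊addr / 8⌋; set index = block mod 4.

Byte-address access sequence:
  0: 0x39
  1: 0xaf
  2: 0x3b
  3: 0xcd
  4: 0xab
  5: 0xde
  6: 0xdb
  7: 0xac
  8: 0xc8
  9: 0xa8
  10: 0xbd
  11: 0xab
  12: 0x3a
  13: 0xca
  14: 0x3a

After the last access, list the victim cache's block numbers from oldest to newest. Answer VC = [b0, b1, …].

0: 0x39 (blk 7, set 3) → MISS  vc=[]
1: 0xaf (blk 21, set 1) → MISS  vc=[]
2: 0x3b (blk 7, set 3) → L1-HIT  vc=[]
3: 0xcd (blk 25, set 1) → MISS  vc=[21]
4: 0xab (blk 21, set 1) → VC-HIT  vc=[25]
5: 0xde (blk 27, set 3) → MISS  vc=[25, 7]
6: 0xdb (blk 27, set 3) → L1-HIT  vc=[25, 7]
7: 0xac (blk 21, set 1) → L1-HIT  vc=[25, 7]
8: 0xc8 (blk 25, set 1) → VC-HIT  vc=[21, 7]
9: 0xa8 (blk 21, set 1) → VC-HIT  vc=[25, 7]
10: 0xbd (blk 23, set 3) → MISS  vc=[25, 7, 27]
11: 0xab (blk 21, set 1) → L1-HIT  vc=[25, 7, 27]
12: 0x3a (blk 7, set 3) → VC-HIT  vc=[25, 23, 27]
13: 0xca (blk 25, set 1) → VC-HIT  vc=[21, 23, 27]
14: 0x3a (blk 7, set 3) → L1-HIT  vc=[21, 23, 27]

VC = [21, 23, 27]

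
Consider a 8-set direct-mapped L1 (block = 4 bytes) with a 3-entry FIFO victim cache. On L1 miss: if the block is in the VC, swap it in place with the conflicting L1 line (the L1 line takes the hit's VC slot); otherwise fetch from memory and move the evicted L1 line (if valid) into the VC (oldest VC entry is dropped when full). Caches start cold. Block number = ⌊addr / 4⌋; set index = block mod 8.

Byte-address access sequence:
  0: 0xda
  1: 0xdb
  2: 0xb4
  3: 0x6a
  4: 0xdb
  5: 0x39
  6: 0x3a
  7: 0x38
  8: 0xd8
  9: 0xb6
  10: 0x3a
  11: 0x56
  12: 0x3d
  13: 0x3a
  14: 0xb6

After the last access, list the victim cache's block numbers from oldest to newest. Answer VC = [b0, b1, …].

  [0] addr=0xda blk=54 s=6: MISS | VC []
  [1] addr=0xdb blk=54 s=6: L1-HIT | VC []
  [2] addr=0xb4 blk=45 s=5: MISS | VC []
  [3] addr=0x6a blk=26 s=2: MISS | VC []
  [4] addr=0xdb blk=54 s=6: L1-HIT | VC []
  [5] addr=0x39 blk=14 s=6: MISS | VC [54]
  [6] addr=0x3a blk=14 s=6: L1-HIT | VC [54]
  [7] addr=0x38 blk=14 s=6: L1-HIT | VC [54]
  [8] addr=0xd8 blk=54 s=6: VC-HIT | VC [14]
  [9] addr=0xb6 blk=45 s=5: L1-HIT | VC [14]
  [10] addr=0x3a blk=14 s=6: VC-HIT | VC [54]
  [11] addr=0x56 blk=21 s=5: MISS | VC [54, 45]
  [12] addr=0x3d blk=15 s=7: MISS | VC [54, 45]
  [13] addr=0x3a blk=14 s=6: L1-HIT | VC [54, 45]
  [14] addr=0xb6 blk=45 s=5: VC-HIT | VC [54, 21]

VC = [54, 21]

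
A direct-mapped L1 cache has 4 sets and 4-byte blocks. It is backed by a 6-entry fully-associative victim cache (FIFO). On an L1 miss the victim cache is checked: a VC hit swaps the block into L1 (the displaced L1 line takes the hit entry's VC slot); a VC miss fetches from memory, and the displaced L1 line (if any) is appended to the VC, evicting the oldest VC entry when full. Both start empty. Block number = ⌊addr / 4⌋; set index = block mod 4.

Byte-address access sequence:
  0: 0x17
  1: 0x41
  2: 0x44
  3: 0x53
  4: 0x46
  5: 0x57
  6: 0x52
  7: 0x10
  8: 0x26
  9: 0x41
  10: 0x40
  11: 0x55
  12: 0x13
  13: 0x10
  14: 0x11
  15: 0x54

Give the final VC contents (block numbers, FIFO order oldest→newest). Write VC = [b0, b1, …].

  [0] addr=0x17 blk=5 s=1: MISS | VC []
  [1] addr=0x41 blk=16 s=0: MISS | VC []
  [2] addr=0x44 blk=17 s=1: MISS | VC [5]
  [3] addr=0x53 blk=20 s=0: MISS | VC [5, 16]
  [4] addr=0x46 blk=17 s=1: L1-HIT | VC [5, 16]
  [5] addr=0x57 blk=21 s=1: MISS | VC [5, 16, 17]
  [6] addr=0x52 blk=20 s=0: L1-HIT | VC [5, 16, 17]
  [7] addr=0x10 blk=4 s=0: MISS | VC [5, 16, 17, 20]
  [8] addr=0x26 blk=9 s=1: MISS | VC [5, 16, 17, 20, 21]
  [9] addr=0x41 blk=16 s=0: VC-HIT | VC [5, 4, 17, 20, 21]
  [10] addr=0x40 blk=16 s=0: L1-HIT | VC [5, 4, 17, 20, 21]
  [11] addr=0x55 blk=21 s=1: VC-HIT | VC [5, 4, 17, 20, 9]
  [12] addr=0x13 blk=4 s=0: VC-HIT | VC [5, 16, 17, 20, 9]
  [13] addr=0x10 blk=4 s=0: L1-HIT | VC [5, 16, 17, 20, 9]
  [14] addr=0x11 blk=4 s=0: L1-HIT | VC [5, 16, 17, 20, 9]
  [15] addr=0x54 blk=21 s=1: L1-HIT | VC [5, 16, 17, 20, 9]

VC = [5, 16, 17, 20, 9]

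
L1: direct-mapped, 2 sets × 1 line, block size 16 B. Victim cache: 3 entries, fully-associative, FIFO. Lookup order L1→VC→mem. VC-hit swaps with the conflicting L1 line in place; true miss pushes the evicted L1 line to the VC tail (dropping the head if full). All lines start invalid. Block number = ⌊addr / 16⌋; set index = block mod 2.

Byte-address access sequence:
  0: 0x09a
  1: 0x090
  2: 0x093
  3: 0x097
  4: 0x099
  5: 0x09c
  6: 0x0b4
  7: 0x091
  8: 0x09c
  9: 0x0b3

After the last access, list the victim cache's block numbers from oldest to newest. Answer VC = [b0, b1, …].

VC = [9]

#0 0x9a→b9/s1 MISS; vc=[]
#1 0x90→b9/s1 L1-HIT; vc=[]
#2 0x93→b9/s1 L1-HIT; vc=[]
#3 0x97→b9/s1 L1-HIT; vc=[]
#4 0x99→b9/s1 L1-HIT; vc=[]
#5 0x9c→b9/s1 L1-HIT; vc=[]
#6 0xb4→b11/s1 MISS; vc=[9]
#7 0x91→b9/s1 VC-HIT; vc=[11]
#8 0x9c→b9/s1 L1-HIT; vc=[11]
#9 0xb3→b11/s1 VC-HIT; vc=[9]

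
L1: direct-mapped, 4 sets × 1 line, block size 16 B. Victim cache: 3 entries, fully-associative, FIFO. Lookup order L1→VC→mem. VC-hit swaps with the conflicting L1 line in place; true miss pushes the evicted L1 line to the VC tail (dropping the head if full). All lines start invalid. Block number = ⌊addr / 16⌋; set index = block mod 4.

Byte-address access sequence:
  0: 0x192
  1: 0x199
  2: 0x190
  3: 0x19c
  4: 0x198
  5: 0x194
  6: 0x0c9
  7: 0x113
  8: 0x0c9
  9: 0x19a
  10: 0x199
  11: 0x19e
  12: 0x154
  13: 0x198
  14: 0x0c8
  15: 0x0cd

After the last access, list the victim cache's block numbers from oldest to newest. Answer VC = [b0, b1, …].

#0 0x192→b25/s1 MISS; vc=[]
#1 0x199→b25/s1 L1-HIT; vc=[]
#2 0x190→b25/s1 L1-HIT; vc=[]
#3 0x19c→b25/s1 L1-HIT; vc=[]
#4 0x198→b25/s1 L1-HIT; vc=[]
#5 0x194→b25/s1 L1-HIT; vc=[]
#6 0xc9→b12/s0 MISS; vc=[]
#7 0x113→b17/s1 MISS; vc=[25]
#8 0xc9→b12/s0 L1-HIT; vc=[25]
#9 0x19a→b25/s1 VC-HIT; vc=[17]
#10 0x199→b25/s1 L1-HIT; vc=[17]
#11 0x19e→b25/s1 L1-HIT; vc=[17]
#12 0x154→b21/s1 MISS; vc=[17,25]
#13 0x198→b25/s1 VC-HIT; vc=[17,21]
#14 0xc8→b12/s0 L1-HIT; vc=[17,21]
#15 0xcd→b12/s0 L1-HIT; vc=[17,21]

VC = [17, 21]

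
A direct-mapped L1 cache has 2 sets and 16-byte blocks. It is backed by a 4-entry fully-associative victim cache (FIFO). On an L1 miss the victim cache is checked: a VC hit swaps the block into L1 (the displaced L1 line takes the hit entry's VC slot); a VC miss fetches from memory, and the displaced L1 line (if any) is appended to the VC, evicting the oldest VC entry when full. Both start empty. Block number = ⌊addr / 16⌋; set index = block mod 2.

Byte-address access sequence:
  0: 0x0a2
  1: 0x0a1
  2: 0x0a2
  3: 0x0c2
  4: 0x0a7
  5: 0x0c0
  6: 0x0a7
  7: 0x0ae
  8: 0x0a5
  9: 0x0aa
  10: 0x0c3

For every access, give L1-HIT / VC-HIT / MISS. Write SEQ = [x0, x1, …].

SEQ = [MISS, L1-HIT, L1-HIT, MISS, VC-HIT, VC-HIT, VC-HIT, L1-HIT, L1-HIT, L1-HIT, VC-HIT]

0: 0xa2 (blk 10, set 0) → MISS  vc=[]
1: 0xa1 (blk 10, set 0) → L1-HIT  vc=[]
2: 0xa2 (blk 10, set 0) → L1-HIT  vc=[]
3: 0xc2 (blk 12, set 0) → MISS  vc=[10]
4: 0xa7 (blk 10, set 0) → VC-HIT  vc=[12]
5: 0xc0 (blk 12, set 0) → VC-HIT  vc=[10]
6: 0xa7 (blk 10, set 0) → VC-HIT  vc=[12]
7: 0xae (blk 10, set 0) → L1-HIT  vc=[12]
8: 0xa5 (blk 10, set 0) → L1-HIT  vc=[12]
9: 0xaa (blk 10, set 0) → L1-HIT  vc=[12]
10: 0xc3 (blk 12, set 0) → VC-HIT  vc=[10]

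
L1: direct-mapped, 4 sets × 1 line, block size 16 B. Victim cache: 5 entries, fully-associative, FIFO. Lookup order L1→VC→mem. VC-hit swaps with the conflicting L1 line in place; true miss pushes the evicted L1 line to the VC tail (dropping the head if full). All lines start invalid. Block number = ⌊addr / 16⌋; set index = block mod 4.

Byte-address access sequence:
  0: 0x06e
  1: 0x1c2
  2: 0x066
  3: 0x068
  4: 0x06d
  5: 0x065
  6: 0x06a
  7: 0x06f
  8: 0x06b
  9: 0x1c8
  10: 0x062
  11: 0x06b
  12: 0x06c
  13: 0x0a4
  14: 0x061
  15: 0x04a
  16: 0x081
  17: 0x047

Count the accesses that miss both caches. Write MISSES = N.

#0 0x6e→b6/s2 MISS; vc=[]
#1 0x1c2→b28/s0 MISS; vc=[]
#2 0x66→b6/s2 L1-HIT; vc=[]
#3 0x68→b6/s2 L1-HIT; vc=[]
#4 0x6d→b6/s2 L1-HIT; vc=[]
#5 0x65→b6/s2 L1-HIT; vc=[]
#6 0x6a→b6/s2 L1-HIT; vc=[]
#7 0x6f→b6/s2 L1-HIT; vc=[]
#8 0x6b→b6/s2 L1-HIT; vc=[]
#9 0x1c8→b28/s0 L1-HIT; vc=[]
#10 0x62→b6/s2 L1-HIT; vc=[]
#11 0x6b→b6/s2 L1-HIT; vc=[]
#12 0x6c→b6/s2 L1-HIT; vc=[]
#13 0xa4→b10/s2 MISS; vc=[6]
#14 0x61→b6/s2 VC-HIT; vc=[10]
#15 0x4a→b4/s0 MISS; vc=[10,28]
#16 0x81→b8/s0 MISS; vc=[10,28,4]
#17 0x47→b4/s0 VC-HIT; vc=[10,28,8]

MISSES = 5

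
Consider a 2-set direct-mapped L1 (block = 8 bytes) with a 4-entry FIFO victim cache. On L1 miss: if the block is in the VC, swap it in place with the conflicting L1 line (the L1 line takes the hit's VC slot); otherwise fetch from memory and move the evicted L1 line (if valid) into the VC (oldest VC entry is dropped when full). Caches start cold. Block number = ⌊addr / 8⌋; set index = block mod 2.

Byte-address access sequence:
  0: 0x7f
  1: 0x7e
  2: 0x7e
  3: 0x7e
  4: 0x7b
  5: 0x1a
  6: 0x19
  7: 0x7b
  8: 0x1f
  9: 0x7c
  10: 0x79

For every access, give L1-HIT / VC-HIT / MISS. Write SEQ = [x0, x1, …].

  [0] addr=0x7f blk=15 s=1: MISS | VC []
  [1] addr=0x7e blk=15 s=1: L1-HIT | VC []
  [2] addr=0x7e blk=15 s=1: L1-HIT | VC []
  [3] addr=0x7e blk=15 s=1: L1-HIT | VC []
  [4] addr=0x7b blk=15 s=1: L1-HIT | VC []
  [5] addr=0x1a blk=3 s=1: MISS | VC [15]
  [6] addr=0x19 blk=3 s=1: L1-HIT | VC [15]
  [7] addr=0x7b blk=15 s=1: VC-HIT | VC [3]
  [8] addr=0x1f blk=3 s=1: VC-HIT | VC [15]
  [9] addr=0x7c blk=15 s=1: VC-HIT | VC [3]
  [10] addr=0x79 blk=15 s=1: L1-HIT | VC [3]

SEQ = [MISS, L1-HIT, L1-HIT, L1-HIT, L1-HIT, MISS, L1-HIT, VC-HIT, VC-HIT, VC-HIT, L1-HIT]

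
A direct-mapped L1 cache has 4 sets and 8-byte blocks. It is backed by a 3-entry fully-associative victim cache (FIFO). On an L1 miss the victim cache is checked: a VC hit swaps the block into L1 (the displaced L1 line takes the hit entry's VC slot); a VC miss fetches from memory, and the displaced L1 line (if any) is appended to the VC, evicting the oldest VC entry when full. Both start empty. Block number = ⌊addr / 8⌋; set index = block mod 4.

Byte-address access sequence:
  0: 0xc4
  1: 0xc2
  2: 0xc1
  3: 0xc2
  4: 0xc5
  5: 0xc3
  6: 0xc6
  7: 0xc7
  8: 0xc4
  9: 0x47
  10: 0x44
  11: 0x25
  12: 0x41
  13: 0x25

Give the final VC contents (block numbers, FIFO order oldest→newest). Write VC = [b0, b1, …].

VC = [24, 8]

  [0] addr=0xc4 blk=24 s=0: MISS | VC []
  [1] addr=0xc2 blk=24 s=0: L1-HIT | VC []
  [2] addr=0xc1 blk=24 s=0: L1-HIT | VC []
  [3] addr=0xc2 blk=24 s=0: L1-HIT | VC []
  [4] addr=0xc5 blk=24 s=0: L1-HIT | VC []
  [5] addr=0xc3 blk=24 s=0: L1-HIT | VC []
  [6] addr=0xc6 blk=24 s=0: L1-HIT | VC []
  [7] addr=0xc7 blk=24 s=0: L1-HIT | VC []
  [8] addr=0xc4 blk=24 s=0: L1-HIT | VC []
  [9] addr=0x47 blk=8 s=0: MISS | VC [24]
  [10] addr=0x44 blk=8 s=0: L1-HIT | VC [24]
  [11] addr=0x25 blk=4 s=0: MISS | VC [24, 8]
  [12] addr=0x41 blk=8 s=0: VC-HIT | VC [24, 4]
  [13] addr=0x25 blk=4 s=0: VC-HIT | VC [24, 8]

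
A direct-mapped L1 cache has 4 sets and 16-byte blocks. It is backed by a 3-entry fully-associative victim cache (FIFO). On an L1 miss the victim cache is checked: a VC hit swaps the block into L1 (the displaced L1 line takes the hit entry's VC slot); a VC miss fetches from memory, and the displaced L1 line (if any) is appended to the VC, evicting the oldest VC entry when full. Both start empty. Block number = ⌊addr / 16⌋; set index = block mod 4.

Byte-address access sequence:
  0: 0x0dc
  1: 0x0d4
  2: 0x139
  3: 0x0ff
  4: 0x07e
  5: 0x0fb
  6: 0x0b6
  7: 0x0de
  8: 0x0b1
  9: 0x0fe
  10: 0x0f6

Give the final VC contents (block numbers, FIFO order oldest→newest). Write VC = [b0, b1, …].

  [0] addr=0xdc blk=13 s=1: MISS | VC []
  [1] addr=0xd4 blk=13 s=1: L1-HIT | VC []
  [2] addr=0x139 blk=19 s=3: MISS | VC []
  [3] addr=0xff blk=15 s=3: MISS | VC [19]
  [4] addr=0x7e blk=7 s=3: MISS | VC [19, 15]
  [5] addr=0xfb blk=15 s=3: VC-HIT | VC [19, 7]
  [6] addr=0xb6 blk=11 s=3: MISS | VC [19, 7, 15]
  [7] addr=0xde blk=13 s=1: L1-HIT | VC [19, 7, 15]
  [8] addr=0xb1 blk=11 s=3: L1-HIT | VC [19, 7, 15]
  [9] addr=0xfe blk=15 s=3: VC-HIT | VC [19, 7, 11]
  [10] addr=0xf6 blk=15 s=3: L1-HIT | VC [19, 7, 11]

VC = [19, 7, 11]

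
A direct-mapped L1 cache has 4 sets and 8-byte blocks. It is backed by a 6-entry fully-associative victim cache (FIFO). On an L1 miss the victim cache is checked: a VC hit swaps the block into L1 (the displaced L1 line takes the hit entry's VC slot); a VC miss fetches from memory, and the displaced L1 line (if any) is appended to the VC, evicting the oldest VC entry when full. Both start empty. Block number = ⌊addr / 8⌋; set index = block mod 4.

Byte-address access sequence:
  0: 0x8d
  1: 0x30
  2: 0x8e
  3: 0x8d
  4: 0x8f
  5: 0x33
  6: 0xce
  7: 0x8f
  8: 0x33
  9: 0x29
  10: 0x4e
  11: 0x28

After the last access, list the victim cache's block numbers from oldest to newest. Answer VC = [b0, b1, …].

0: 0x8d (blk 17, set 1) → MISS  vc=[]
1: 0x30 (blk 6, set 2) → MISS  vc=[]
2: 0x8e (blk 17, set 1) → L1-HIT  vc=[]
3: 0x8d (blk 17, set 1) → L1-HIT  vc=[]
4: 0x8f (blk 17, set 1) → L1-HIT  vc=[]
5: 0x33 (blk 6, set 2) → L1-HIT  vc=[]
6: 0xce (blk 25, set 1) → MISS  vc=[17]
7: 0x8f (blk 17, set 1) → VC-HIT  vc=[25]
8: 0x33 (blk 6, set 2) → L1-HIT  vc=[25]
9: 0x29 (blk 5, set 1) → MISS  vc=[25, 17]
10: 0x4e (blk 9, set 1) → MISS  vc=[25, 17, 5]
11: 0x28 (blk 5, set 1) → VC-HIT  vc=[25, 17, 9]

VC = [25, 17, 9]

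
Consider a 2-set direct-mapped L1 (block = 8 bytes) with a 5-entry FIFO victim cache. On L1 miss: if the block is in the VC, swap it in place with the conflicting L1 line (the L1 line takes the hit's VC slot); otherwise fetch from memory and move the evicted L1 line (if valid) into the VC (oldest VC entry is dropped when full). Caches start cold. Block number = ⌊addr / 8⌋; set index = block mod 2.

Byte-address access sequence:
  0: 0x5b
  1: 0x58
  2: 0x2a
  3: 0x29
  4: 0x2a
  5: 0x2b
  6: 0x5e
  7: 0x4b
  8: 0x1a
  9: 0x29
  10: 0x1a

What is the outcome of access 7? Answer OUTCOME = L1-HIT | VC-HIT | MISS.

#0 0x5b→b11/s1 MISS; vc=[]
#1 0x58→b11/s1 L1-HIT; vc=[]
#2 0x2a→b5/s1 MISS; vc=[11]
#3 0x29→b5/s1 L1-HIT; vc=[11]
#4 0x2a→b5/s1 L1-HIT; vc=[11]
#5 0x2b→b5/s1 L1-HIT; vc=[11]
#6 0x5e→b11/s1 VC-HIT; vc=[5]
#7 0x4b→b9/s1 MISS; vc=[5,11]
#8 0x1a→b3/s1 MISS; vc=[5,11,9]
#9 0x29→b5/s1 VC-HIT; vc=[3,11,9]
#10 0x1a→b3/s1 VC-HIT; vc=[5,11,9]

OUTCOME = MISS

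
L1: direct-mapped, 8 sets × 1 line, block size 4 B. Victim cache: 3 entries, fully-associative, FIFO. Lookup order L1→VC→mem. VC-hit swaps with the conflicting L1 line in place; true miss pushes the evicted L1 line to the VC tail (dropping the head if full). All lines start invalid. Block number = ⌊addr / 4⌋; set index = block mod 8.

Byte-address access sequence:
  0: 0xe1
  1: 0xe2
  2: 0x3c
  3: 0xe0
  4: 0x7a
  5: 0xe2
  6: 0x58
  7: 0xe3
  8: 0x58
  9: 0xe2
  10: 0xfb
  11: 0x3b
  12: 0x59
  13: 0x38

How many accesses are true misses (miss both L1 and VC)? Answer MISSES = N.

#0 0xe1→b56/s0 MISS; vc=[]
#1 0xe2→b56/s0 L1-HIT; vc=[]
#2 0x3c→b15/s7 MISS; vc=[]
#3 0xe0→b56/s0 L1-HIT; vc=[]
#4 0x7a→b30/s6 MISS; vc=[]
#5 0xe2→b56/s0 L1-HIT; vc=[]
#6 0x58→b22/s6 MISS; vc=[30]
#7 0xe3→b56/s0 L1-HIT; vc=[30]
#8 0x58→b22/s6 L1-HIT; vc=[30]
#9 0xe2→b56/s0 L1-HIT; vc=[30]
#10 0xfb→b62/s6 MISS; vc=[30,22]
#11 0x3b→b14/s6 MISS; vc=[30,22,62]
#12 0x59→b22/s6 VC-HIT; vc=[30,14,62]
#13 0x38→b14/s6 VC-HIT; vc=[30,22,62]

MISSES = 6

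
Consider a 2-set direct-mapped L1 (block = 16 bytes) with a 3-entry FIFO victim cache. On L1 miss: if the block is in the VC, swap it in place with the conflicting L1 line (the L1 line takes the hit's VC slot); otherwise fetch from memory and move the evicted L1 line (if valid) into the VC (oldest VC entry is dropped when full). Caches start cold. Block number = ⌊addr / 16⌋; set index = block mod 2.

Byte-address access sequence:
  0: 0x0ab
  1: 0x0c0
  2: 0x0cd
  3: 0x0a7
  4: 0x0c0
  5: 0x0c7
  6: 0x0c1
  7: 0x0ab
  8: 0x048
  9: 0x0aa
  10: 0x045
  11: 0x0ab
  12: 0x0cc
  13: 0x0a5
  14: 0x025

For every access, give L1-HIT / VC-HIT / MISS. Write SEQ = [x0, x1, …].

  [0] addr=0xab blk=10 s=0: MISS | VC []
  [1] addr=0xc0 blk=12 s=0: MISS | VC [10]
  [2] addr=0xcd blk=12 s=0: L1-HIT | VC [10]
  [3] addr=0xa7 blk=10 s=0: VC-HIT | VC [12]
  [4] addr=0xc0 blk=12 s=0: VC-HIT | VC [10]
  [5] addr=0xc7 blk=12 s=0: L1-HIT | VC [10]
  [6] addr=0xc1 blk=12 s=0: L1-HIT | VC [10]
  [7] addr=0xab blk=10 s=0: VC-HIT | VC [12]
  [8] addr=0x48 blk=4 s=0: MISS | VC [12, 10]
  [9] addr=0xaa blk=10 s=0: VC-HIT | VC [12, 4]
  [10] addr=0x45 blk=4 s=0: VC-HIT | VC [12, 10]
  [11] addr=0xab blk=10 s=0: VC-HIT | VC [12, 4]
  [12] addr=0xcc blk=12 s=0: VC-HIT | VC [10, 4]
  [13] addr=0xa5 blk=10 s=0: VC-HIT | VC [12, 4]
  [14] addr=0x25 blk=2 s=0: MISS | VC [12, 4, 10]

SEQ = [MISS, MISS, L1-HIT, VC-HIT, VC-HIT, L1-HIT, L1-HIT, VC-HIT, MISS, VC-HIT, VC-HIT, VC-HIT, VC-HIT, VC-HIT, MISS]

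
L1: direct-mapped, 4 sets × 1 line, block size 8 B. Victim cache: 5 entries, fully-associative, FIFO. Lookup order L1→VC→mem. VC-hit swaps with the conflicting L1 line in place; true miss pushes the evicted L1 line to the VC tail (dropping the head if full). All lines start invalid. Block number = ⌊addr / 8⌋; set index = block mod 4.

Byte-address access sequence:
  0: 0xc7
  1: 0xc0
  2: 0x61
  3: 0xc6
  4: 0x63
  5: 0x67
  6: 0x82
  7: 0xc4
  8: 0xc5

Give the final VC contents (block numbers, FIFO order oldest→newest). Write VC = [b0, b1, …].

VC = [16, 12]

  [0] addr=0xc7 blk=24 s=0: MISS | VC []
  [1] addr=0xc0 blk=24 s=0: L1-HIT | VC []
  [2] addr=0x61 blk=12 s=0: MISS | VC [24]
  [3] addr=0xc6 blk=24 s=0: VC-HIT | VC [12]
  [4] addr=0x63 blk=12 s=0: VC-HIT | VC [24]
  [5] addr=0x67 blk=12 s=0: L1-HIT | VC [24]
  [6] addr=0x82 blk=16 s=0: MISS | VC [24, 12]
  [7] addr=0xc4 blk=24 s=0: VC-HIT | VC [16, 12]
  [8] addr=0xc5 blk=24 s=0: L1-HIT | VC [16, 12]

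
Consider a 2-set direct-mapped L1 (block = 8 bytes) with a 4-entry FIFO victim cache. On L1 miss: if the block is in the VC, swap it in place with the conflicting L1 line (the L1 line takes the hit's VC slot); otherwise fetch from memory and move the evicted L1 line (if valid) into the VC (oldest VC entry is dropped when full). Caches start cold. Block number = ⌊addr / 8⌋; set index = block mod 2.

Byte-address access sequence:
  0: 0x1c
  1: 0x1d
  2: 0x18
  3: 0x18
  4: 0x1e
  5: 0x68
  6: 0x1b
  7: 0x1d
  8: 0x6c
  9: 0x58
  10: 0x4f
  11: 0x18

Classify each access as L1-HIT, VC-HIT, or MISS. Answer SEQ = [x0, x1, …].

SEQ = [MISS, L1-HIT, L1-HIT, L1-HIT, L1-HIT, MISS, VC-HIT, L1-HIT, VC-HIT, MISS, MISS, VC-HIT]

  [0] addr=0x1c blk=3 s=1: MISS | VC []
  [1] addr=0x1d blk=3 s=1: L1-HIT | VC []
  [2] addr=0x18 blk=3 s=1: L1-HIT | VC []
  [3] addr=0x18 blk=3 s=1: L1-HIT | VC []
  [4] addr=0x1e blk=3 s=1: L1-HIT | VC []
  [5] addr=0x68 blk=13 s=1: MISS | VC [3]
  [6] addr=0x1b blk=3 s=1: VC-HIT | VC [13]
  [7] addr=0x1d blk=3 s=1: L1-HIT | VC [13]
  [8] addr=0x6c blk=13 s=1: VC-HIT | VC [3]
  [9] addr=0x58 blk=11 s=1: MISS | VC [3, 13]
  [10] addr=0x4f blk=9 s=1: MISS | VC [3, 13, 11]
  [11] addr=0x18 blk=3 s=1: VC-HIT | VC [9, 13, 11]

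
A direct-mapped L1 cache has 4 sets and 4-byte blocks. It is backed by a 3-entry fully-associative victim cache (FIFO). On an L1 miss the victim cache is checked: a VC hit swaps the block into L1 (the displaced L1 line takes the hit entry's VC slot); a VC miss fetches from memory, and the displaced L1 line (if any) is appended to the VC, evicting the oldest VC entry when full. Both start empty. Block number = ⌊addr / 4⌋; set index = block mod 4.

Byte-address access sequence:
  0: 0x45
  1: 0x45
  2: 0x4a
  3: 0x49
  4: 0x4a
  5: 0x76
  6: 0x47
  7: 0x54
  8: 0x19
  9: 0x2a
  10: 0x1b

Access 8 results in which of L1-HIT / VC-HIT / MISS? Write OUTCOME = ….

  [0] addr=0x45 blk=17 s=1: MISS | VC []
  [1] addr=0x45 blk=17 s=1: L1-HIT | VC []
  [2] addr=0x4a blk=18 s=2: MISS | VC []
  [3] addr=0x49 blk=18 s=2: L1-HIT | VC []
  [4] addr=0x4a blk=18 s=2: L1-HIT | VC []
  [5] addr=0x76 blk=29 s=1: MISS | VC [17]
  [6] addr=0x47 blk=17 s=1: VC-HIT | VC [29]
  [7] addr=0x54 blk=21 s=1: MISS | VC [29, 17]
  [8] addr=0x19 blk=6 s=2: MISS | VC [29, 17, 18]
  [9] addr=0x2a blk=10 s=2: MISS | VC [17, 18, 6]
  [10] addr=0x1b blk=6 s=2: VC-HIT | VC [17, 18, 10]

OUTCOME = MISS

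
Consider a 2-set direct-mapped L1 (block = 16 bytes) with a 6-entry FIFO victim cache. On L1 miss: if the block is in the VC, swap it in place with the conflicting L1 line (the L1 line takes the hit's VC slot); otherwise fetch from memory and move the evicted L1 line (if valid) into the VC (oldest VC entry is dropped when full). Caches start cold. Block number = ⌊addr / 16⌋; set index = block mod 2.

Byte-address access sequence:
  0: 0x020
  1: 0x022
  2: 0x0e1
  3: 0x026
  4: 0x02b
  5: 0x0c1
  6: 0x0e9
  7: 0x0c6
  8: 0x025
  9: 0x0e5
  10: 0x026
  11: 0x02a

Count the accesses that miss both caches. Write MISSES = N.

#0 0x20→b2/s0 MISS; vc=[]
#1 0x22→b2/s0 L1-HIT; vc=[]
#2 0xe1→b14/s0 MISS; vc=[2]
#3 0x26→b2/s0 VC-HIT; vc=[14]
#4 0x2b→b2/s0 L1-HIT; vc=[14]
#5 0xc1→b12/s0 MISS; vc=[14,2]
#6 0xe9→b14/s0 VC-HIT; vc=[12,2]
#7 0xc6→b12/s0 VC-HIT; vc=[14,2]
#8 0x25→b2/s0 VC-HIT; vc=[14,12]
#9 0xe5→b14/s0 VC-HIT; vc=[2,12]
#10 0x26→b2/s0 VC-HIT; vc=[14,12]
#11 0x2a→b2/s0 L1-HIT; vc=[14,12]

MISSES = 3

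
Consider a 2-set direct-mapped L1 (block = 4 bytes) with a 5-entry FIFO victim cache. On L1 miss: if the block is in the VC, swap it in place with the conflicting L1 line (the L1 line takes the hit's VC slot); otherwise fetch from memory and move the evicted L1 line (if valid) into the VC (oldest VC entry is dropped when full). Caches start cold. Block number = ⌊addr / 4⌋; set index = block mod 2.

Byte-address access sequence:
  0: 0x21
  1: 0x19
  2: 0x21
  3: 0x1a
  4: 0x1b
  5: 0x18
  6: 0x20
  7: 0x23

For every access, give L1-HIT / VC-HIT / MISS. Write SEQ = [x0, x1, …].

#0 0x21→b8/s0 MISS; vc=[]
#1 0x19→b6/s0 MISS; vc=[8]
#2 0x21→b8/s0 VC-HIT; vc=[6]
#3 0x1a→b6/s0 VC-HIT; vc=[8]
#4 0x1b→b6/s0 L1-HIT; vc=[8]
#5 0x18→b6/s0 L1-HIT; vc=[8]
#6 0x20→b8/s0 VC-HIT; vc=[6]
#7 0x23→b8/s0 L1-HIT; vc=[6]

SEQ = [MISS, MISS, VC-HIT, VC-HIT, L1-HIT, L1-HIT, VC-HIT, L1-HIT]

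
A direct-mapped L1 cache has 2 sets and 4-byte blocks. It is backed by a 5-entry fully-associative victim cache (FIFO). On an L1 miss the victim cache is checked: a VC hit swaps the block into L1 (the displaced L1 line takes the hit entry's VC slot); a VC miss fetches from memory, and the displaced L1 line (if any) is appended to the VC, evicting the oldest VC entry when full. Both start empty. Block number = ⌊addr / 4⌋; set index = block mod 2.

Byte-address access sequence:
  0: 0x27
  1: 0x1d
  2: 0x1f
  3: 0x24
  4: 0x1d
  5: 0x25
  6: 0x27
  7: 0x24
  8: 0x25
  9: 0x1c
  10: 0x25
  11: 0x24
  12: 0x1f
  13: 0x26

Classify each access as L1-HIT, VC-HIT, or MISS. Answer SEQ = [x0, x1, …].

SEQ = [MISS, MISS, L1-HIT, VC-HIT, VC-HIT, VC-HIT, L1-HIT, L1-HIT, L1-HIT, VC-HIT, VC-HIT, L1-HIT, VC-HIT, VC-HIT]

  [0] addr=0x27 blk=9 s=1: MISS | VC []
  [1] addr=0x1d blk=7 s=1: MISS | VC [9]
  [2] addr=0x1f blk=7 s=1: L1-HIT | VC [9]
  [3] addr=0x24 blk=9 s=1: VC-HIT | VC [7]
  [4] addr=0x1d blk=7 s=1: VC-HIT | VC [9]
  [5] addr=0x25 blk=9 s=1: VC-HIT | VC [7]
  [6] addr=0x27 blk=9 s=1: L1-HIT | VC [7]
  [7] addr=0x24 blk=9 s=1: L1-HIT | VC [7]
  [8] addr=0x25 blk=9 s=1: L1-HIT | VC [7]
  [9] addr=0x1c blk=7 s=1: VC-HIT | VC [9]
  [10] addr=0x25 blk=9 s=1: VC-HIT | VC [7]
  [11] addr=0x24 blk=9 s=1: L1-HIT | VC [7]
  [12] addr=0x1f blk=7 s=1: VC-HIT | VC [9]
  [13] addr=0x26 blk=9 s=1: VC-HIT | VC [7]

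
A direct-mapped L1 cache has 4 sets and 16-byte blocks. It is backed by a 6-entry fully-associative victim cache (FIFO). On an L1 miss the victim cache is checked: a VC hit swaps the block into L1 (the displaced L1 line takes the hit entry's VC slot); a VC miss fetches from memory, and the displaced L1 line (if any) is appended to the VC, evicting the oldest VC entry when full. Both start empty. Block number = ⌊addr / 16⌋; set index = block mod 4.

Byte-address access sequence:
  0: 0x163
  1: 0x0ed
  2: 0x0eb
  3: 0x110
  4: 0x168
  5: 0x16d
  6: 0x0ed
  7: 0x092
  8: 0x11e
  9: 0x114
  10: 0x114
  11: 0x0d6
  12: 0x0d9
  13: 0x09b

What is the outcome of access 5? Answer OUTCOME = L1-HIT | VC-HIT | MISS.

OUTCOME = L1-HIT

#0 0x163→b22/s2 MISS; vc=[]
#1 0xed→b14/s2 MISS; vc=[22]
#2 0xeb→b14/s2 L1-HIT; vc=[22]
#3 0x110→b17/s1 MISS; vc=[22]
#4 0x168→b22/s2 VC-HIT; vc=[14]
#5 0x16d→b22/s2 L1-HIT; vc=[14]
#6 0xed→b14/s2 VC-HIT; vc=[22]
#7 0x92→b9/s1 MISS; vc=[22,17]
#8 0x11e→b17/s1 VC-HIT; vc=[22,9]
#9 0x114→b17/s1 L1-HIT; vc=[22,9]
#10 0x114→b17/s1 L1-HIT; vc=[22,9]
#11 0xd6→b13/s1 MISS; vc=[22,9,17]
#12 0xd9→b13/s1 L1-HIT; vc=[22,9,17]
#13 0x9b→b9/s1 VC-HIT; vc=[22,13,17]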